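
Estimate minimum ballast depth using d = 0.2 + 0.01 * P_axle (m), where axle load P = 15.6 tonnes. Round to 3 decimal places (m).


d = 0.2 + 0.01 * 15.6
d = 0.2 + 0.156
d = 0.356 m

0.356


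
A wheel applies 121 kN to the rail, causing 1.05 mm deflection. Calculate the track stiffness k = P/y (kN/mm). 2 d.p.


Track stiffness k = P / y
k = 121 / 1.05
k = 115.24 kN/mm

115.24


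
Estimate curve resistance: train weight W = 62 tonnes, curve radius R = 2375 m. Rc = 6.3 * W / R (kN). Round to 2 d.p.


Rc = 6.3 * W / R
Rc = 6.3 * 62 / 2375
Rc = 390.6 / 2375
Rc = 0.16 kN

0.16


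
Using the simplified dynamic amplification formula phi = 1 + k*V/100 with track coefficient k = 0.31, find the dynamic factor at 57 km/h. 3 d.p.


phi = 1 + k * V / 100
phi = 1 + 0.31 * 57 / 100
phi = 1 + 0.1767
phi = 1.177

1.177


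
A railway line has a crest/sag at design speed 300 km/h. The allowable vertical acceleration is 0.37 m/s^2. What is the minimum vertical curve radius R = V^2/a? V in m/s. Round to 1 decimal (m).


Convert speed: V = 300 / 3.6 = 83.3333 m/s
V^2 = 6944.4444 m^2/s^2
R_v = 6944.4444 / 0.37
R_v = 18768.8 m

18768.8


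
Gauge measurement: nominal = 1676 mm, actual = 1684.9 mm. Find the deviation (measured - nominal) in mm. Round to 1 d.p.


Deviation = measured - nominal
Deviation = 1684.9 - 1676
Deviation = 8.9 mm

8.9


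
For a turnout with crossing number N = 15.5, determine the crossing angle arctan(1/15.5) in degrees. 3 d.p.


1/N = 1/15.5 = 0.064516
angle = arctan(0.064516) = 0.064427 rad
angle = 0.064427 * 180/pi = 3.691 degrees

3.691


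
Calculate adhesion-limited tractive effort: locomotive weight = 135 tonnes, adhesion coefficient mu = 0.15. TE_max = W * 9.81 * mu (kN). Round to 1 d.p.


TE_max = W * g * mu
TE_max = 135 * 9.81 * 0.15
TE_max = 1324.35 * 0.15
TE_max = 198.7 kN

198.7


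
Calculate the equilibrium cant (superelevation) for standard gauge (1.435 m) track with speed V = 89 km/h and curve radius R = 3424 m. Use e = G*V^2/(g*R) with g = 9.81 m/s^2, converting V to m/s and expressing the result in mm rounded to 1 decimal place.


Convert speed: V = 89 / 3.6 = 24.7222 m/s
Apply formula: e = 1.435 * 24.7222^2 / (9.81 * 3424)
e = 1.435 * 611.1883 / 33589.44
e = 0.026111 m = 26.1 mm

26.1


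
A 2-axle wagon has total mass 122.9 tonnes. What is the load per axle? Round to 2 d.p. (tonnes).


Load per axle = total weight / number of axles
Load = 122.9 / 2
Load = 61.45 tonnes

61.45


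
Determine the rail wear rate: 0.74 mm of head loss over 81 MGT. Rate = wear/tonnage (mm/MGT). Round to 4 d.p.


Wear rate = total wear / cumulative tonnage
Rate = 0.74 / 81
Rate = 0.0091 mm/MGT

0.0091


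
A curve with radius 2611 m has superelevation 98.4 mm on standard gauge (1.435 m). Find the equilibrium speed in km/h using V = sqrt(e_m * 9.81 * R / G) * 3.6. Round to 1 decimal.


Convert cant: e = 98.4 mm = 0.0984 m
V_ms = sqrt(0.0984 * 9.81 * 2611 / 1.435)
V_ms = sqrt(1756.3824) = 41.9092 m/s
V = 41.9092 * 3.6 = 150.9 km/h

150.9


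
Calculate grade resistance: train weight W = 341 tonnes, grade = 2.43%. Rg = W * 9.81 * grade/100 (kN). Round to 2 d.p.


Rg = W * 9.81 * grade / 100
Rg = 341 * 9.81 * 2.43 / 100
Rg = 3345.21 * 0.0243
Rg = 81.29 kN

81.29


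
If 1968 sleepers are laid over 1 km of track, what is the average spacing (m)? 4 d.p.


Spacing = 1000 m / number of sleepers
Spacing = 1000 / 1968
Spacing = 0.5081 m

0.5081


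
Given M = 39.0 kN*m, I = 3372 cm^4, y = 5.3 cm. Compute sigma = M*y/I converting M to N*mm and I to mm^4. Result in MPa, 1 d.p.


Convert units:
M = 39.0 kN*m = 39000000 N*mm
y = 5.3 cm = 53 mm
I = 3372 cm^4 = 33720000 mm^4
sigma = 39000000 * 53 / 33720000
sigma = 61.3 MPa

61.3


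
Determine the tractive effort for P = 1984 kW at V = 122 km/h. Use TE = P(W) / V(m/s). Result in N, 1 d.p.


Convert: P = 1984 kW = 1984000 W
V = 122 / 3.6 = 33.8889 m/s
TE = 1984000 / 33.8889
TE = 58544.3 N

58544.3


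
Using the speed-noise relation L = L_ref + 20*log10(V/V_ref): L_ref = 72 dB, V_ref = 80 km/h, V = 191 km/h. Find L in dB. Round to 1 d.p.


V/V_ref = 191 / 80 = 2.3875
log10(2.3875) = 0.377943
20 * 0.377943 = 7.5589
L = 72 + 7.5589 = 79.6 dB

79.6


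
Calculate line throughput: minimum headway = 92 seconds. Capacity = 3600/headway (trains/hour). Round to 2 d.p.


Capacity = 3600 / headway
Capacity = 3600 / 92
Capacity = 39.13 trains/hour

39.13


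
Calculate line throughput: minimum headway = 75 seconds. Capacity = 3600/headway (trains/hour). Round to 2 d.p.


Capacity = 3600 / headway
Capacity = 3600 / 75
Capacity = 48.00 trains/hour

48.00


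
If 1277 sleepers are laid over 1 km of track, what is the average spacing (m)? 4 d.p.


Spacing = 1000 m / number of sleepers
Spacing = 1000 / 1277
Spacing = 0.7831 m

0.7831


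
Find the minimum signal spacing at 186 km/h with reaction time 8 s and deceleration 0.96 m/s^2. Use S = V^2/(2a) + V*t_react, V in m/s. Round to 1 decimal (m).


V = 186 / 3.6 = 51.6667 m/s
Braking distance = 51.6667^2 / (2*0.96) = 1390.3356 m
Sighting distance = 51.6667 * 8 = 413.3333 m
S = 1390.3356 + 413.3333 = 1803.7 m

1803.7


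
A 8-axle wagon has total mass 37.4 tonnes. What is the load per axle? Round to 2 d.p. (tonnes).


Load per axle = total weight / number of axles
Load = 37.4 / 8
Load = 4.68 tonnes

4.68


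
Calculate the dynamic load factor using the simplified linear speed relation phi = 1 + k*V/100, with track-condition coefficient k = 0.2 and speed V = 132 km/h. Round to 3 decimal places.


phi = 1 + k * V / 100
phi = 1 + 0.2 * 132 / 100
phi = 1 + 0.264
phi = 1.264

1.264


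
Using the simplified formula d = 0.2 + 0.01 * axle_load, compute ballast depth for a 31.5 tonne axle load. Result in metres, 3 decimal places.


d = 0.2 + 0.01 * 31.5
d = 0.2 + 0.315
d = 0.515 m

0.515


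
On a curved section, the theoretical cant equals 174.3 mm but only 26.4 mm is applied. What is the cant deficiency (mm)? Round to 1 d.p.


Cant deficiency = equilibrium cant - actual cant
CD = 174.3 - 26.4
CD = 147.9 mm

147.9


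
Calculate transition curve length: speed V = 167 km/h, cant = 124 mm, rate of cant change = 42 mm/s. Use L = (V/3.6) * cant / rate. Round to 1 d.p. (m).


Convert speed: V = 167 / 3.6 = 46.3889 m/s
L = 46.3889 * 124 / 42
L = 5752.2222 / 42
L = 137.0 m

137.0


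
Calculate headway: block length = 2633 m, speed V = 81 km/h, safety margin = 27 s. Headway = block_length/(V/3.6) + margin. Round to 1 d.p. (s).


V = 81 / 3.6 = 22.5 m/s
Block traversal time = 2633 / 22.5 = 117.0222 s
Headway = 117.0222 + 27
Headway = 144.0 s

144.0


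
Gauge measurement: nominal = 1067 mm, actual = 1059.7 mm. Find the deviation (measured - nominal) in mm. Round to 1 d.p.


Deviation = measured - nominal
Deviation = 1059.7 - 1067
Deviation = -7.3 mm

-7.3


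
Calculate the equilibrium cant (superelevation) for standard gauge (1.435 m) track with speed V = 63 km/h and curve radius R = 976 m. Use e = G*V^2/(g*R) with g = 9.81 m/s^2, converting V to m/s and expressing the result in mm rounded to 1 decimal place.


Convert speed: V = 63 / 3.6 = 17.5 m/s
Apply formula: e = 1.435 * 17.5^2 / (9.81 * 976)
e = 1.435 * 306.25 / 9574.56
e = 0.0459 m = 45.9 mm

45.9


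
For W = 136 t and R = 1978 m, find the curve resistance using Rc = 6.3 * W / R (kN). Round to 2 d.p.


Rc = 6.3 * W / R
Rc = 6.3 * 136 / 1978
Rc = 856.8 / 1978
Rc = 0.43 kN

0.43


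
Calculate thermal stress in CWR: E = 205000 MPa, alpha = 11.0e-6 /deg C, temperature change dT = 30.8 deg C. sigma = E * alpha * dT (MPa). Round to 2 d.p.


sigma = E * alpha * dT
sigma = 205000 * 11.0e-6 * 30.8
sigma = 2.255 * 30.8
sigma = 69.45 MPa

69.45


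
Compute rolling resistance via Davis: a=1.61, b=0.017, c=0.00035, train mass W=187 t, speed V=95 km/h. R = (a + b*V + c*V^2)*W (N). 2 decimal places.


b*V = 0.017 * 95 = 1.615
c*V^2 = 0.00035 * 9025 = 3.15875
R_per_t = 1.61 + 1.615 + 3.15875 = 6.38375 N/t
R_total = 6.38375 * 187 = 1193.76 N

1193.76


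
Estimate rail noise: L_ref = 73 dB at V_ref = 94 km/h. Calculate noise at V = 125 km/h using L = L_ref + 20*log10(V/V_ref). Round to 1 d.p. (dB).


V/V_ref = 125 / 94 = 1.329787
log10(1.329787) = 0.123782
20 * 0.123782 = 2.4756
L = 73 + 2.4756 = 75.5 dB

75.5


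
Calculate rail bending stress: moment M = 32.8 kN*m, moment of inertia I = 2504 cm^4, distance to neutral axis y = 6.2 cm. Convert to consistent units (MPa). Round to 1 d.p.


Convert units:
M = 32.8 kN*m = 32800000 N*mm
y = 6.2 cm = 62 mm
I = 2504 cm^4 = 25040000 mm^4
sigma = 32800000 * 62 / 25040000
sigma = 81.2 MPa

81.2


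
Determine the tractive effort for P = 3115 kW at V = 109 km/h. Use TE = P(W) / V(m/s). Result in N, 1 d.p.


Convert: P = 3115 kW = 3115000 W
V = 109 / 3.6 = 30.2778 m/s
TE = 3115000 / 30.2778
TE = 102880.7 N

102880.7


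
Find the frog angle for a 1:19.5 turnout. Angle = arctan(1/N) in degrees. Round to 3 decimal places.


1/N = 1/19.5 = 0.051282
angle = arctan(0.051282) = 0.051237 rad
angle = 0.051237 * 180/pi = 2.936 degrees

2.936


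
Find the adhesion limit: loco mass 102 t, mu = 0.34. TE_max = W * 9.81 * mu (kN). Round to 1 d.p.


TE_max = W * g * mu
TE_max = 102 * 9.81 * 0.34
TE_max = 1000.62 * 0.34
TE_max = 340.2 kN

340.2


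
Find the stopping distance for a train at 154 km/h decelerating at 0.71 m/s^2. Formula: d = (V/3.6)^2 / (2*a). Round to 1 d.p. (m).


Convert speed: V = 154 / 3.6 = 42.7778 m/s
V^2 = 1829.9383
d = 1829.9383 / (2 * 0.71)
d = 1829.9383 / 1.42
d = 1288.7 m

1288.7


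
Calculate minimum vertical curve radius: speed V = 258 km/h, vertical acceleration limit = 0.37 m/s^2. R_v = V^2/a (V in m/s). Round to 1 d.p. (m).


Convert speed: V = 258 / 3.6 = 71.6667 m/s
V^2 = 5136.1111 m^2/s^2
R_v = 5136.1111 / 0.37
R_v = 13881.4 m

13881.4


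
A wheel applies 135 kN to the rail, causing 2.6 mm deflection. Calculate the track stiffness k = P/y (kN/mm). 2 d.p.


Track stiffness k = P / y
k = 135 / 2.6
k = 51.92 kN/mm

51.92


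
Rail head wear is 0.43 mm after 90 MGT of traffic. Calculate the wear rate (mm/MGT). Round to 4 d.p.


Wear rate = total wear / cumulative tonnage
Rate = 0.43 / 90
Rate = 0.0048 mm/MGT

0.0048


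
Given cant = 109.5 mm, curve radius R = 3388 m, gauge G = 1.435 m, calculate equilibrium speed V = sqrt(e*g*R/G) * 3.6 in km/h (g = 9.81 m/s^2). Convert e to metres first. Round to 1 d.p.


Convert cant: e = 109.5 mm = 0.1095 m
V_ms = sqrt(0.1095 * 9.81 * 3388 / 1.435)
V_ms = sqrt(2536.148195) = 50.3602 m/s
V = 50.3602 * 3.6 = 181.3 km/h

181.3


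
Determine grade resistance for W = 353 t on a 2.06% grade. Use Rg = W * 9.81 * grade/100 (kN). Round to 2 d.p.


Rg = W * 9.81 * grade / 100
Rg = 353 * 9.81 * 2.06 / 100
Rg = 3462.93 * 0.0206
Rg = 71.34 kN

71.34


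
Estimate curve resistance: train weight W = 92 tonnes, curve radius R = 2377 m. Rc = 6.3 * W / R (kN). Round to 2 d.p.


Rc = 6.3 * W / R
Rc = 6.3 * 92 / 2377
Rc = 579.6 / 2377
Rc = 0.24 kN

0.24


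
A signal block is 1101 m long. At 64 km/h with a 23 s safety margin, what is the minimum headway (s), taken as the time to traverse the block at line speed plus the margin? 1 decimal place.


V = 64 / 3.6 = 17.7778 m/s
Block traversal time = 1101 / 17.7778 = 61.9312 s
Headway = 61.9312 + 23
Headway = 84.9 s

84.9


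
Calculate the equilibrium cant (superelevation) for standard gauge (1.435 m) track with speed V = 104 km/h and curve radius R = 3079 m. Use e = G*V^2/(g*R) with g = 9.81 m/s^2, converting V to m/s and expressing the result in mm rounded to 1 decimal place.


Convert speed: V = 104 / 3.6 = 28.8889 m/s
Apply formula: e = 1.435 * 28.8889^2 / (9.81 * 3079)
e = 1.435 * 834.5679 / 30204.99
e = 0.039649 m = 39.6 mm

39.6


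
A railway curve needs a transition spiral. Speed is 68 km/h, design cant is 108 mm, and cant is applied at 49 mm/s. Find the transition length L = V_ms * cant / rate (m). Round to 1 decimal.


Convert speed: V = 68 / 3.6 = 18.8889 m/s
L = 18.8889 * 108 / 49
L = 2040.0 / 49
L = 41.6 m

41.6


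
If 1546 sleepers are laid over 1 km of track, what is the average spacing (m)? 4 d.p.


Spacing = 1000 m / number of sleepers
Spacing = 1000 / 1546
Spacing = 0.6468 m

0.6468


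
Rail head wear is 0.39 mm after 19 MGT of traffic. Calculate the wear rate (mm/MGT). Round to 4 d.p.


Wear rate = total wear / cumulative tonnage
Rate = 0.39 / 19
Rate = 0.0205 mm/MGT

0.0205


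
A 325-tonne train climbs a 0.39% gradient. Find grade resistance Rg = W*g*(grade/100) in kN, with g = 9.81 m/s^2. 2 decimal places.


Rg = W * 9.81 * grade / 100
Rg = 325 * 9.81 * 0.39 / 100
Rg = 3188.25 * 0.0039
Rg = 12.43 kN

12.43


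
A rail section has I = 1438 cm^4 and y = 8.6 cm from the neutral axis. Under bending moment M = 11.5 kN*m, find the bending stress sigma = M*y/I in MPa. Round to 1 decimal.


Convert units:
M = 11.5 kN*m = 11500000 N*mm
y = 8.6 cm = 86 mm
I = 1438 cm^4 = 14380000 mm^4
sigma = 11500000 * 86 / 14380000
sigma = 68.8 MPa

68.8


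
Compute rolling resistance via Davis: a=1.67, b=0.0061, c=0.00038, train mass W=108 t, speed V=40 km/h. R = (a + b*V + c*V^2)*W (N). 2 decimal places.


b*V = 0.0061 * 40 = 0.244
c*V^2 = 0.00038 * 1600 = 0.608
R_per_t = 1.67 + 0.244 + 0.608 = 2.522 N/t
R_total = 2.522 * 108 = 272.38 N

272.38


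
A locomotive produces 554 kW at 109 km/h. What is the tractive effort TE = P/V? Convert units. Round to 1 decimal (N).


Convert: P = 554 kW = 554000 W
V = 109 / 3.6 = 30.2778 m/s
TE = 554000 / 30.2778
TE = 18297.2 N

18297.2


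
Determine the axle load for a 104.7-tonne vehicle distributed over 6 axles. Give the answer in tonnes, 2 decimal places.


Load per axle = total weight / number of axles
Load = 104.7 / 6
Load = 17.45 tonnes

17.45


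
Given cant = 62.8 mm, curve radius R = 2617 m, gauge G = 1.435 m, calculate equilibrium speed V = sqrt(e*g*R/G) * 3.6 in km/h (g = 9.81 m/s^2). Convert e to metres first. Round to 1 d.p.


Convert cant: e = 62.8 mm = 0.0628 m
V_ms = sqrt(0.0628 * 9.81 * 2617 / 1.435)
V_ms = sqrt(1123.519133) = 33.5189 m/s
V = 33.5189 * 3.6 = 120.7 km/h

120.7


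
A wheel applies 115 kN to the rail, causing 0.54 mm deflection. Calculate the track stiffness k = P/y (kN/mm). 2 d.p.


Track stiffness k = P / y
k = 115 / 0.54
k = 212.96 kN/mm

212.96


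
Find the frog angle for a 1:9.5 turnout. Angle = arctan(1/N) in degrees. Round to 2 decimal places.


1/N = 1/9.5 = 0.105263
angle = arctan(0.105263) = 0.104877 rad
angle = 0.104877 * 180/pi = 6.01 degrees

6.01


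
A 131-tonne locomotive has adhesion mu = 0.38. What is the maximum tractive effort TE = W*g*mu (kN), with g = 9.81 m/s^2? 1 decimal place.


TE_max = W * g * mu
TE_max = 131 * 9.81 * 0.38
TE_max = 1285.11 * 0.38
TE_max = 488.3 kN

488.3


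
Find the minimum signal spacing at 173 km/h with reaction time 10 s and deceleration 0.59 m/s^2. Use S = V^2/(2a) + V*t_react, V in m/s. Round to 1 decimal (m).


V = 173 / 3.6 = 48.0556 m/s
Braking distance = 48.0556^2 / (2*0.59) = 1957.0648 m
Sighting distance = 48.0556 * 10 = 480.5556 m
S = 1957.0648 + 480.5556 = 2437.6 m

2437.6


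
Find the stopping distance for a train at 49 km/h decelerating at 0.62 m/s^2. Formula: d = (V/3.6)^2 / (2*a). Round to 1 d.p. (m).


Convert speed: V = 49 / 3.6 = 13.6111 m/s
V^2 = 185.2623
d = 185.2623 / (2 * 0.62)
d = 185.2623 / 1.24
d = 149.4 m

149.4


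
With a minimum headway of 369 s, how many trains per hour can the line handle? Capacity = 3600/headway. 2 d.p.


Capacity = 3600 / headway
Capacity = 3600 / 369
Capacity = 9.76 trains/hour

9.76


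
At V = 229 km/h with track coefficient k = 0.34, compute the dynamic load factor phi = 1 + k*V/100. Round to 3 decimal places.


phi = 1 + k * V / 100
phi = 1 + 0.34 * 229 / 100
phi = 1 + 0.7786
phi = 1.779

1.779


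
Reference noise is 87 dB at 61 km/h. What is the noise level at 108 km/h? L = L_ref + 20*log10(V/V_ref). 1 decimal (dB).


V/V_ref = 108 / 61 = 1.770492
log10(1.770492) = 0.248094
20 * 0.248094 = 4.9619
L = 87 + 4.9619 = 92.0 dB

92.0


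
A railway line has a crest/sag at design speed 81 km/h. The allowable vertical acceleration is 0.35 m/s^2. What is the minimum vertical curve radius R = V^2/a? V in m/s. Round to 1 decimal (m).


Convert speed: V = 81 / 3.6 = 22.5 m/s
V^2 = 506.25 m^2/s^2
R_v = 506.25 / 0.35
R_v = 1446.4 m

1446.4


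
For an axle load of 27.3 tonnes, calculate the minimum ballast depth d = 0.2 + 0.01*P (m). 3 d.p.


d = 0.2 + 0.01 * 27.3
d = 0.2 + 0.273
d = 0.473 m

0.473


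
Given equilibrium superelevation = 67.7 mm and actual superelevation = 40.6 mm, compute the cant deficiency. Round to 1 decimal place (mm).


Cant deficiency = equilibrium cant - actual cant
CD = 67.7 - 40.6
CD = 27.1 mm

27.1


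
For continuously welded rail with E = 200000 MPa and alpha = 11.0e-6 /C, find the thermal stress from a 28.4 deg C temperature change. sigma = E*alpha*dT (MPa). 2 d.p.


sigma = E * alpha * dT
sigma = 200000 * 11.0e-6 * 28.4
sigma = 2.2 * 28.4
sigma = 62.48 MPa

62.48


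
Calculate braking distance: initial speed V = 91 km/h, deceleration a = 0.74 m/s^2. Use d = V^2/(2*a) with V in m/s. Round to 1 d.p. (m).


Convert speed: V = 91 / 3.6 = 25.2778 m/s
V^2 = 638.966
d = 638.966 / (2 * 0.74)
d = 638.966 / 1.48
d = 431.7 m

431.7


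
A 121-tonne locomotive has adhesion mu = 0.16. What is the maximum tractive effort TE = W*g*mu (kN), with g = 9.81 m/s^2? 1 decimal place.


TE_max = W * g * mu
TE_max = 121 * 9.81 * 0.16
TE_max = 1187.01 * 0.16
TE_max = 189.9 kN

189.9


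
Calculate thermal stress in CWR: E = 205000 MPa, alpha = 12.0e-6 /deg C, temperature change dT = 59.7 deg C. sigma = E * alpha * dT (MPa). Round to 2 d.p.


sigma = E * alpha * dT
sigma = 205000 * 12.0e-6 * 59.7
sigma = 2.46 * 59.7
sigma = 146.86 MPa

146.86


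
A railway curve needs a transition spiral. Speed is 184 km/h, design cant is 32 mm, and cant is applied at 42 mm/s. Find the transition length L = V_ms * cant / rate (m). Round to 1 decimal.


Convert speed: V = 184 / 3.6 = 51.1111 m/s
L = 51.1111 * 32 / 42
L = 1635.5556 / 42
L = 38.9 m

38.9


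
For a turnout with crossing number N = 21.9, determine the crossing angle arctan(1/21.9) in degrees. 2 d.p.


1/N = 1/21.9 = 0.045662
angle = arctan(0.045662) = 0.04563 rad
angle = 0.04563 * 180/pi = 2.61 degrees

2.61


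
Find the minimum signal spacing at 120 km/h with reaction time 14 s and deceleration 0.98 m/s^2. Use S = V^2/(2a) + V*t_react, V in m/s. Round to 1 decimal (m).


V = 120 / 3.6 = 33.3333 m/s
Braking distance = 33.3333^2 / (2*0.98) = 566.8934 m
Sighting distance = 33.3333 * 14 = 466.6667 m
S = 566.8934 + 466.6667 = 1033.6 m

1033.6


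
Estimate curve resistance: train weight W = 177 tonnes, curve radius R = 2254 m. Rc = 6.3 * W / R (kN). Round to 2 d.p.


Rc = 6.3 * W / R
Rc = 6.3 * 177 / 2254
Rc = 1115.1 / 2254
Rc = 0.49 kN

0.49


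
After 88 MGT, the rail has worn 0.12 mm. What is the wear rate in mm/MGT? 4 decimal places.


Wear rate = total wear / cumulative tonnage
Rate = 0.12 / 88
Rate = 0.0014 mm/MGT

0.0014


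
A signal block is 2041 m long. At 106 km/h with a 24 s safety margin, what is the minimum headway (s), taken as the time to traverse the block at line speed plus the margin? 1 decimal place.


V = 106 / 3.6 = 29.4444 m/s
Block traversal time = 2041 / 29.4444 = 69.317 s
Headway = 69.317 + 24
Headway = 93.3 s

93.3


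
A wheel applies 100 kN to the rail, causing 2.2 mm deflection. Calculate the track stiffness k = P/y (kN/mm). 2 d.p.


Track stiffness k = P / y
k = 100 / 2.2
k = 45.45 kN/mm

45.45


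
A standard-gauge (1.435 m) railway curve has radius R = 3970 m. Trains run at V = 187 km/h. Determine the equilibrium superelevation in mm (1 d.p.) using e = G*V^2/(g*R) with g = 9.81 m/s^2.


Convert speed: V = 187 / 3.6 = 51.9444 m/s
Apply formula: e = 1.435 * 51.9444^2 / (9.81 * 3970)
e = 1.435 * 2698.2253 / 38945.7
e = 0.099419 m = 99.4 mm

99.4


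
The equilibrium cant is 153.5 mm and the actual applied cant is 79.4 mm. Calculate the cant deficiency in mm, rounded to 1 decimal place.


Cant deficiency = equilibrium cant - actual cant
CD = 153.5 - 79.4
CD = 74.1 mm

74.1


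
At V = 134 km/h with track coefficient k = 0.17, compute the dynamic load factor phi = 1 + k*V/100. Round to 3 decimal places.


phi = 1 + k * V / 100
phi = 1 + 0.17 * 134 / 100
phi = 1 + 0.2278
phi = 1.228

1.228


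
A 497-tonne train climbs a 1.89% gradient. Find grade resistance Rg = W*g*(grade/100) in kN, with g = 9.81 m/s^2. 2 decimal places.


Rg = W * 9.81 * grade / 100
Rg = 497 * 9.81 * 1.89 / 100
Rg = 4875.57 * 0.0189
Rg = 92.15 kN

92.15


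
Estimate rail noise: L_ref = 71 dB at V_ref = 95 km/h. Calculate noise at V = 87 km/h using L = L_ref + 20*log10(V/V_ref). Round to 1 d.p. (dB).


V/V_ref = 87 / 95 = 0.915789
log10(0.915789) = -0.038204
20 * -0.038204 = -0.7641
L = 71 + -0.7641 = 70.2 dB

70.2


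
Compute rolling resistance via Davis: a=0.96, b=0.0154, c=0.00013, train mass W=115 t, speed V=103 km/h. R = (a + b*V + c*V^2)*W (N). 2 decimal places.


b*V = 0.0154 * 103 = 1.5862
c*V^2 = 0.00013 * 10609 = 1.37917
R_per_t = 0.96 + 1.5862 + 1.37917 = 3.92537 N/t
R_total = 3.92537 * 115 = 451.42 N

451.42


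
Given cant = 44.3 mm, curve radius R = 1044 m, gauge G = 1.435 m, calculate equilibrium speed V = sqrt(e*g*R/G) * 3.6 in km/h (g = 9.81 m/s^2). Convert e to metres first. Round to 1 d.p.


Convert cant: e = 44.3 mm = 0.0443 m
V_ms = sqrt(0.0443 * 9.81 * 1044 / 1.435)
V_ms = sqrt(316.170489) = 17.7812 m/s
V = 17.7812 * 3.6 = 64.0 km/h

64.0


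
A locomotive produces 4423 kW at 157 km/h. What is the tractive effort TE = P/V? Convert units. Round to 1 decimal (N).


Convert: P = 4423 kW = 4423000 W
V = 157 / 3.6 = 43.6111 m/s
TE = 4423000 / 43.6111
TE = 101419.1 N

101419.1


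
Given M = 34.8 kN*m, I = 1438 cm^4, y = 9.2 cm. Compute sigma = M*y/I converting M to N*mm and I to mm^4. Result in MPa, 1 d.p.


Convert units:
M = 34.8 kN*m = 34800000 N*mm
y = 9.2 cm = 92 mm
I = 1438 cm^4 = 14380000 mm^4
sigma = 34800000 * 92 / 14380000
sigma = 222.6 MPa

222.6


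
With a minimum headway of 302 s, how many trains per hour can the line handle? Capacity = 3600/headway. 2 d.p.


Capacity = 3600 / headway
Capacity = 3600 / 302
Capacity = 11.92 trains/hour

11.92


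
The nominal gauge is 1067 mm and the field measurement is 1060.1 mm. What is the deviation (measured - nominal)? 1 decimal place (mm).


Deviation = measured - nominal
Deviation = 1060.1 - 1067
Deviation = -6.9 mm

-6.9


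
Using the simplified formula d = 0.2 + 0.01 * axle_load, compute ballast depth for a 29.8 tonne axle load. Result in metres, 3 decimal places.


d = 0.2 + 0.01 * 29.8
d = 0.2 + 0.298
d = 0.498 m

0.498


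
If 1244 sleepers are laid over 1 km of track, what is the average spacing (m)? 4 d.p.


Spacing = 1000 m / number of sleepers
Spacing = 1000 / 1244
Spacing = 0.8039 m

0.8039


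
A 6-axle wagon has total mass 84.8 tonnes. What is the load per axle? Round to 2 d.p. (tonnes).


Load per axle = total weight / number of axles
Load = 84.8 / 6
Load = 14.13 tonnes

14.13


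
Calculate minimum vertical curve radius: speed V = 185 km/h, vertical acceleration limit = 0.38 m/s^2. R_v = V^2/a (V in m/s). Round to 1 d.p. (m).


Convert speed: V = 185 / 3.6 = 51.3889 m/s
V^2 = 2640.8179 m^2/s^2
R_v = 2640.8179 / 0.38
R_v = 6949.5 m

6949.5


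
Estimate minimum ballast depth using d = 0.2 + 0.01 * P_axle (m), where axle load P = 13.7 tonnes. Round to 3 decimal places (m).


d = 0.2 + 0.01 * 13.7
d = 0.2 + 0.137
d = 0.337 m

0.337


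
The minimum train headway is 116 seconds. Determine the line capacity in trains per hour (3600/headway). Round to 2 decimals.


Capacity = 3600 / headway
Capacity = 3600 / 116
Capacity = 31.03 trains/hour

31.03


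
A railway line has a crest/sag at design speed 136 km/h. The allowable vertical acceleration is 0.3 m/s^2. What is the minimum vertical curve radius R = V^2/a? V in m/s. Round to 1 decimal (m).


Convert speed: V = 136 / 3.6 = 37.7778 m/s
V^2 = 1427.1605 m^2/s^2
R_v = 1427.1605 / 0.3
R_v = 4757.2 m

4757.2


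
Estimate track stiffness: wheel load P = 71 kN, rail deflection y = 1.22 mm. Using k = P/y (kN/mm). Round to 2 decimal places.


Track stiffness k = P / y
k = 71 / 1.22
k = 58.20 kN/mm

58.20


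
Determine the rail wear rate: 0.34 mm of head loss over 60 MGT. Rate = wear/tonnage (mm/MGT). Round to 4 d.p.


Wear rate = total wear / cumulative tonnage
Rate = 0.34 / 60
Rate = 0.0057 mm/MGT

0.0057


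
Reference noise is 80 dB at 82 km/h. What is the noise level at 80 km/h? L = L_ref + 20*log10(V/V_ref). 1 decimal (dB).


V/V_ref = 80 / 82 = 0.97561
log10(0.97561) = -0.010724
20 * -0.010724 = -0.2145
L = 80 + -0.2145 = 79.8 dB

79.8


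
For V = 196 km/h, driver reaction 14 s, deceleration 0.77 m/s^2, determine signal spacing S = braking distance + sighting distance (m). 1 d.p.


V = 196 / 3.6 = 54.4444 m/s
Braking distance = 54.4444^2 / (2*0.77) = 1924.8036 m
Sighting distance = 54.4444 * 14 = 762.2222 m
S = 1924.8036 + 762.2222 = 2687.0 m

2687.0


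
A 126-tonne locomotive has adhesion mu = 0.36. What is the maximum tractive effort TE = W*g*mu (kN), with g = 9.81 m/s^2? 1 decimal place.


TE_max = W * g * mu
TE_max = 126 * 9.81 * 0.36
TE_max = 1236.06 * 0.36
TE_max = 445.0 kN

445.0


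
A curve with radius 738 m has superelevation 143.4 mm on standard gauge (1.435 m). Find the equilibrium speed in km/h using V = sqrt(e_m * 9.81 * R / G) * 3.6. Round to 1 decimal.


Convert cant: e = 143.4 mm = 0.1434 m
V_ms = sqrt(0.1434 * 9.81 * 738 / 1.435)
V_ms = sqrt(723.473486) = 26.8975 m/s
V = 26.8975 * 3.6 = 96.8 km/h

96.8


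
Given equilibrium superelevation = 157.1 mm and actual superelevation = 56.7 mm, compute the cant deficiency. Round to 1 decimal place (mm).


Cant deficiency = equilibrium cant - actual cant
CD = 157.1 - 56.7
CD = 100.4 mm

100.4


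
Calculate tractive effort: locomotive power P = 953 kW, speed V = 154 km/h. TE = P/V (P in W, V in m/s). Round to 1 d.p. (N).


Convert: P = 953 kW = 953000 W
V = 154 / 3.6 = 42.7778 m/s
TE = 953000 / 42.7778
TE = 22277.9 N

22277.9


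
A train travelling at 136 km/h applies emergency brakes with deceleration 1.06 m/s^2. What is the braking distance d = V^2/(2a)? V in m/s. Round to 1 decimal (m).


Convert speed: V = 136 / 3.6 = 37.7778 m/s
V^2 = 1427.1605
d = 1427.1605 / (2 * 1.06)
d = 1427.1605 / 2.12
d = 673.2 m

673.2


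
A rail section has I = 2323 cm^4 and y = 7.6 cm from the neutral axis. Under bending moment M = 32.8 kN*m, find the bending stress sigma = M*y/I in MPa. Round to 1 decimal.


Convert units:
M = 32.8 kN*m = 32800000 N*mm
y = 7.6 cm = 76 mm
I = 2323 cm^4 = 23230000 mm^4
sigma = 32800000 * 76 / 23230000
sigma = 107.3 MPa

107.3


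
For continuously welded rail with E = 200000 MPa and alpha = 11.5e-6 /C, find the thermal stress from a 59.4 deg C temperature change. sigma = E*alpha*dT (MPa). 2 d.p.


sigma = E * alpha * dT
sigma = 200000 * 11.5e-6 * 59.4
sigma = 2.3 * 59.4
sigma = 136.62 MPa

136.62


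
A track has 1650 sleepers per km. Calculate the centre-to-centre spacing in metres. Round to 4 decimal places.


Spacing = 1000 m / number of sleepers
Spacing = 1000 / 1650
Spacing = 0.6061 m

0.6061


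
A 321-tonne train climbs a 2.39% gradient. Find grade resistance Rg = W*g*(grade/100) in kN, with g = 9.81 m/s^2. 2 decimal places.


Rg = W * 9.81 * grade / 100
Rg = 321 * 9.81 * 2.39 / 100
Rg = 3149.01 * 0.0239
Rg = 75.26 kN

75.26


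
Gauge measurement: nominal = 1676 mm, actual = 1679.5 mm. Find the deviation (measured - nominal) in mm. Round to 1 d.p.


Deviation = measured - nominal
Deviation = 1679.5 - 1676
Deviation = 3.5 mm

3.5


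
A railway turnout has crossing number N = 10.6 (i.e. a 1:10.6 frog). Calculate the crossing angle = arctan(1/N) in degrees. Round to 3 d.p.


1/N = 1/10.6 = 0.09434
angle = arctan(0.09434) = 0.094061 rad
angle = 0.094061 * 180/pi = 5.389 degrees

5.389


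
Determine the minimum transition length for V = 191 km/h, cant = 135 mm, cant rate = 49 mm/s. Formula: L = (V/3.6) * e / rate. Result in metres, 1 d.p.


Convert speed: V = 191 / 3.6 = 53.0556 m/s
L = 53.0556 * 135 / 49
L = 7162.5 / 49
L = 146.2 m

146.2


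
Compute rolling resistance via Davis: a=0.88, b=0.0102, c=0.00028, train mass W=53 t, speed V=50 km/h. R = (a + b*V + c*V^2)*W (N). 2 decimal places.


b*V = 0.0102 * 50 = 0.51
c*V^2 = 0.00028 * 2500 = 0.7
R_per_t = 0.88 + 0.51 + 0.7 = 2.09 N/t
R_total = 2.09 * 53 = 110.77 N

110.77


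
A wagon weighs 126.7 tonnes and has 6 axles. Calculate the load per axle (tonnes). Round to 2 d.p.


Load per axle = total weight / number of axles
Load = 126.7 / 6
Load = 21.12 tonnes

21.12


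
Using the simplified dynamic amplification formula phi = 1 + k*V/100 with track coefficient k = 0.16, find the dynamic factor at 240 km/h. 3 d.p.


phi = 1 + k * V / 100
phi = 1 + 0.16 * 240 / 100
phi = 1 + 0.384
phi = 1.384

1.384


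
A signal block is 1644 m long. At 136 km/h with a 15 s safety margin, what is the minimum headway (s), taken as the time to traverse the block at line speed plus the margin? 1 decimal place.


V = 136 / 3.6 = 37.7778 m/s
Block traversal time = 1644 / 37.7778 = 43.5176 s
Headway = 43.5176 + 15
Headway = 58.5 s

58.5


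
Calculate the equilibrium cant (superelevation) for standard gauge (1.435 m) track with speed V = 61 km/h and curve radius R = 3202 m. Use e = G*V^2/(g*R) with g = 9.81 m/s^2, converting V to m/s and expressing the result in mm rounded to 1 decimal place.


Convert speed: V = 61 / 3.6 = 16.9444 m/s
Apply formula: e = 1.435 * 16.9444^2 / (9.81 * 3202)
e = 1.435 * 287.1142 / 31411.62
e = 0.013116 m = 13.1 mm

13.1


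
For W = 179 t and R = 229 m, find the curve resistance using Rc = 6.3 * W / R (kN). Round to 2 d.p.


Rc = 6.3 * W / R
Rc = 6.3 * 179 / 229
Rc = 1127.7 / 229
Rc = 4.92 kN

4.92


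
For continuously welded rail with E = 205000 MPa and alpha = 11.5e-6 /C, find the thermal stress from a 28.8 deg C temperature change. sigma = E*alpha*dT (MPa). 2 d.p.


sigma = E * alpha * dT
sigma = 205000 * 11.5e-6 * 28.8
sigma = 2.3575 * 28.8
sigma = 67.90 MPa

67.90


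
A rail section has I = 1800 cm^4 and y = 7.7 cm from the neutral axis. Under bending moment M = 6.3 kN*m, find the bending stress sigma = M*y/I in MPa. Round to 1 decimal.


Convert units:
M = 6.3 kN*m = 6300000 N*mm
y = 7.7 cm = 77 mm
I = 1800 cm^4 = 18000000 mm^4
sigma = 6300000 * 77 / 18000000
sigma = 27.0 MPa

27.0


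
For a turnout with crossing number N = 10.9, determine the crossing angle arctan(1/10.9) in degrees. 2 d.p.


1/N = 1/10.9 = 0.091743
angle = arctan(0.091743) = 0.091487 rad
angle = 0.091487 * 180/pi = 5.24 degrees

5.24


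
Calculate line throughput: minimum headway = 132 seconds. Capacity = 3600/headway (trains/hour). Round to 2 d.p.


Capacity = 3600 / headway
Capacity = 3600 / 132
Capacity = 27.27 trains/hour

27.27


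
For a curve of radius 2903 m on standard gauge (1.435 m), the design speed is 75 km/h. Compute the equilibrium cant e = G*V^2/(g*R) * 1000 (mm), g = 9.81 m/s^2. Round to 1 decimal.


Convert speed: V = 75 / 3.6 = 20.8333 m/s
Apply formula: e = 1.435 * 20.8333^2 / (9.81 * 2903)
e = 1.435 * 434.0278 / 28478.43
e = 0.02187 m = 21.9 mm

21.9


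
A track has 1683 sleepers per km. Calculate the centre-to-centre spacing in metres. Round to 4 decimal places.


Spacing = 1000 m / number of sleepers
Spacing = 1000 / 1683
Spacing = 0.5942 m

0.5942


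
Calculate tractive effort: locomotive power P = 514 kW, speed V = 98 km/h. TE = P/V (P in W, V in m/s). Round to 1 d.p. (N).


Convert: P = 514 kW = 514000 W
V = 98 / 3.6 = 27.2222 m/s
TE = 514000 / 27.2222
TE = 18881.6 N

18881.6


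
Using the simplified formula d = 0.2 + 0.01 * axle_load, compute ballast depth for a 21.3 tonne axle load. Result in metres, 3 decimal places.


d = 0.2 + 0.01 * 21.3
d = 0.2 + 0.213
d = 0.413 m

0.413


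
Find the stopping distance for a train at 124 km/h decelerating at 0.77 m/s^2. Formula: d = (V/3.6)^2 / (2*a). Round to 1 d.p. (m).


Convert speed: V = 124 / 3.6 = 34.4444 m/s
V^2 = 1186.4198
d = 1186.4198 / (2 * 0.77)
d = 1186.4198 / 1.54
d = 770.4 m

770.4


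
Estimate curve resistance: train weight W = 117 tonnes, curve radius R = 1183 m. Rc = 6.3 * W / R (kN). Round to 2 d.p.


Rc = 6.3 * W / R
Rc = 6.3 * 117 / 1183
Rc = 737.1 / 1183
Rc = 0.62 kN

0.62


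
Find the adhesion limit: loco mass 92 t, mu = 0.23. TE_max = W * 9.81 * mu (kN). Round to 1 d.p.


TE_max = W * g * mu
TE_max = 92 * 9.81 * 0.23
TE_max = 902.52 * 0.23
TE_max = 207.6 kN

207.6


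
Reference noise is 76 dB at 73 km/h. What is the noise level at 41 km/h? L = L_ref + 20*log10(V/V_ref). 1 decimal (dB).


V/V_ref = 41 / 73 = 0.561644
log10(0.561644) = -0.250539
20 * -0.250539 = -5.0108
L = 76 + -5.0108 = 71.0 dB

71.0


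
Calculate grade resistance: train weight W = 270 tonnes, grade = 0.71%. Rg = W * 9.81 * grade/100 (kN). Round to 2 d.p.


Rg = W * 9.81 * grade / 100
Rg = 270 * 9.81 * 0.71 / 100
Rg = 2648.7 * 0.0071
Rg = 18.81 kN

18.81


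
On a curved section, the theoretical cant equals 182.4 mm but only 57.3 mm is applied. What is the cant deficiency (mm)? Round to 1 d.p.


Cant deficiency = equilibrium cant - actual cant
CD = 182.4 - 57.3
CD = 125.1 mm

125.1


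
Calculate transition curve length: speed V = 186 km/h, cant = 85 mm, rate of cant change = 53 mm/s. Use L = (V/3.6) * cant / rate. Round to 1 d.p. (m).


Convert speed: V = 186 / 3.6 = 51.6667 m/s
L = 51.6667 * 85 / 53
L = 4391.6667 / 53
L = 82.9 m

82.9


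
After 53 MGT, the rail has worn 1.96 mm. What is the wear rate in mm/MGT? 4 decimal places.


Wear rate = total wear / cumulative tonnage
Rate = 1.96 / 53
Rate = 0.0370 mm/MGT

0.0370


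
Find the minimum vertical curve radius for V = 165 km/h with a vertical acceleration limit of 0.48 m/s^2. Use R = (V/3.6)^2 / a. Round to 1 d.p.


Convert speed: V = 165 / 3.6 = 45.8333 m/s
V^2 = 2100.6944 m^2/s^2
R_v = 2100.6944 / 0.48
R_v = 4376.4 m

4376.4


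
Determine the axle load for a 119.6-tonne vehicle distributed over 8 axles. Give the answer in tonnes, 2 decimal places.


Load per axle = total weight / number of axles
Load = 119.6 / 8
Load = 14.95 tonnes

14.95


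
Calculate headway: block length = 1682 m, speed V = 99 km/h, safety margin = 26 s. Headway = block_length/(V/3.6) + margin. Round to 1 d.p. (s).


V = 99 / 3.6 = 27.5 m/s
Block traversal time = 1682 / 27.5 = 61.1636 s
Headway = 61.1636 + 26
Headway = 87.2 s

87.2


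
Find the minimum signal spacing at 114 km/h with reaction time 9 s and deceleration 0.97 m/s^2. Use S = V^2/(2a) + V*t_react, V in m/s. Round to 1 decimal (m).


V = 114 / 3.6 = 31.6667 m/s
Braking distance = 31.6667^2 / (2*0.97) = 516.8958 m
Sighting distance = 31.6667 * 9 = 285.0 m
S = 516.8958 + 285.0 = 801.9 m

801.9


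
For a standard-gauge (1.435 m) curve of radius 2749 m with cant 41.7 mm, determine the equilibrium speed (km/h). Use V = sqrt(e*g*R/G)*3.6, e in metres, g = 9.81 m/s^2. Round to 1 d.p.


Convert cant: e = 41.7 mm = 0.0417 m
V_ms = sqrt(0.0417 * 9.81 * 2749 / 1.435)
V_ms = sqrt(783.660399) = 27.9939 m/s
V = 27.9939 * 3.6 = 100.8 km/h

100.8


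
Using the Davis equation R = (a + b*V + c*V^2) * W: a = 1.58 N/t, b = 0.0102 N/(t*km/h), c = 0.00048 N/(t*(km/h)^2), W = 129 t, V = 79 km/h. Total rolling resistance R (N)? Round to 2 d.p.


b*V = 0.0102 * 79 = 0.8058
c*V^2 = 0.00048 * 6241 = 2.99568
R_per_t = 1.58 + 0.8058 + 2.99568 = 5.38148 N/t
R_total = 5.38148 * 129 = 694.21 N

694.21


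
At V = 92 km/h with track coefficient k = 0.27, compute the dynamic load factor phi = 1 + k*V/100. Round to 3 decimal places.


phi = 1 + k * V / 100
phi = 1 + 0.27 * 92 / 100
phi = 1 + 0.2484
phi = 1.248

1.248


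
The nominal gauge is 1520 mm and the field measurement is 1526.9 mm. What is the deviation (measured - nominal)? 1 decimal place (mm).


Deviation = measured - nominal
Deviation = 1526.9 - 1520
Deviation = 6.9 mm

6.9


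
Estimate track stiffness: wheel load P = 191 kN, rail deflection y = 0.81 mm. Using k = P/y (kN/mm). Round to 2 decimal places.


Track stiffness k = P / y
k = 191 / 0.81
k = 235.80 kN/mm

235.80


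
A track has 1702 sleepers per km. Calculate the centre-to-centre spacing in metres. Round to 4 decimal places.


Spacing = 1000 m / number of sleepers
Spacing = 1000 / 1702
Spacing = 0.5875 m

0.5875


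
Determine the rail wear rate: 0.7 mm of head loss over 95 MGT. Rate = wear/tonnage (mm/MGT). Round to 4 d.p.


Wear rate = total wear / cumulative tonnage
Rate = 0.7 / 95
Rate = 0.0074 mm/MGT

0.0074


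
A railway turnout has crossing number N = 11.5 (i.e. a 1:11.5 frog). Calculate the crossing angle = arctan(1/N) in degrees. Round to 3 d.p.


1/N = 1/11.5 = 0.086957
angle = arctan(0.086957) = 0.086738 rad
angle = 0.086738 * 180/pi = 4.970 degrees

4.970


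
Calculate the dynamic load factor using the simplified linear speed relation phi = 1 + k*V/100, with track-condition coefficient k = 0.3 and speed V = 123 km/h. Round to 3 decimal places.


phi = 1 + k * V / 100
phi = 1 + 0.3 * 123 / 100
phi = 1 + 0.369
phi = 1.369

1.369


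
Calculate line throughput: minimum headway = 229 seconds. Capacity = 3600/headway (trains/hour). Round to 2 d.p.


Capacity = 3600 / headway
Capacity = 3600 / 229
Capacity = 15.72 trains/hour

15.72


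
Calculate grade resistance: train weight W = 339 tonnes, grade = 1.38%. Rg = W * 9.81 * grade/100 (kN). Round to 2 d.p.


Rg = W * 9.81 * grade / 100
Rg = 339 * 9.81 * 1.38 / 100
Rg = 3325.59 * 0.0138
Rg = 45.89 kN

45.89


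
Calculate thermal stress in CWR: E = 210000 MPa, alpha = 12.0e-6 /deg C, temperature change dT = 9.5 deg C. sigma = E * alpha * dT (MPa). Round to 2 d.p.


sigma = E * alpha * dT
sigma = 210000 * 12.0e-6 * 9.5
sigma = 2.52 * 9.5
sigma = 23.94 MPa

23.94


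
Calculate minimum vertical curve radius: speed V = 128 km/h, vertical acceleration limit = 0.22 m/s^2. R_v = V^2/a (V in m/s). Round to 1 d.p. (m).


Convert speed: V = 128 / 3.6 = 35.5556 m/s
V^2 = 1264.1975 m^2/s^2
R_v = 1264.1975 / 0.22
R_v = 5746.4 m

5746.4


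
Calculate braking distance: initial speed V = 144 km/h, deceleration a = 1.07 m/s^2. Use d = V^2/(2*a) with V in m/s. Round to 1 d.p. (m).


Convert speed: V = 144 / 3.6 = 40.0 m/s
V^2 = 1600.0
d = 1600.0 / (2 * 1.07)
d = 1600.0 / 2.14
d = 747.7 m

747.7


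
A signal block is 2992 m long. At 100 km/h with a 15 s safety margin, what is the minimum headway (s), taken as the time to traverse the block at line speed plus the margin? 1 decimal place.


V = 100 / 3.6 = 27.7778 m/s
Block traversal time = 2992 / 27.7778 = 107.712 s
Headway = 107.712 + 15
Headway = 122.7 s

122.7


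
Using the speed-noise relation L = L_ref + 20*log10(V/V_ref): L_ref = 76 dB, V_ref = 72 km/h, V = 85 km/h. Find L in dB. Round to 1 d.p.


V/V_ref = 85 / 72 = 1.180556
log10(1.180556) = 0.072086
20 * 0.072086 = 1.4417
L = 76 + 1.4417 = 77.4 dB

77.4


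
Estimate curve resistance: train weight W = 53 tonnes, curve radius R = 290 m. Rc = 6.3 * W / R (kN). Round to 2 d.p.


Rc = 6.3 * W / R
Rc = 6.3 * 53 / 290
Rc = 333.9 / 290
Rc = 1.15 kN

1.15


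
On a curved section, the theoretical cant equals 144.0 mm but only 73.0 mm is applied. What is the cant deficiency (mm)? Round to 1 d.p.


Cant deficiency = equilibrium cant - actual cant
CD = 144.0 - 73.0
CD = 71.0 mm

71.0
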